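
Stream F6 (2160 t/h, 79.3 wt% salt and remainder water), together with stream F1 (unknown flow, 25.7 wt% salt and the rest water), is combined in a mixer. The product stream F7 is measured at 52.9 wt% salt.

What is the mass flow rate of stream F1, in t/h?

Let F1 be the unknown flow. Total out = 2160 + F1.
salt balance: 1712.9 + 0.257·F1 = 0.529·(2160 + F1)
(0.257 − 0.529)·F1 = 0.529×2160 − 1712.9 = -570.24
F1 = -570.24 / -0.272 = 2096.5 t/h

2096 t/h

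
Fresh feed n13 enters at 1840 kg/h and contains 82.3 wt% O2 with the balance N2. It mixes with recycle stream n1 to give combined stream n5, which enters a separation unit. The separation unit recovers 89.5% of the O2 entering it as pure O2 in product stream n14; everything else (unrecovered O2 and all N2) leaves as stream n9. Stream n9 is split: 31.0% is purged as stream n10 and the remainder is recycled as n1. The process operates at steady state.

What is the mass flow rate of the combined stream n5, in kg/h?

N2 enters only via n13 and leaves only via the purge: 1840×0.177 = 0.310×(N2 in n9), and the separation unit passes all N2, so N2 in n5 = N2 in n9 = 1050.6 kg/h.
O2 in n5: m_A = 1840×0.823 + (1−0.310)·(1−0.895)·m_A, so m_A = 1514.3/0.9275 = 1632.6 kg/h.
n5 = 1632.6 + 1050.6 = 2683.2 kg/h.

2683 kg/h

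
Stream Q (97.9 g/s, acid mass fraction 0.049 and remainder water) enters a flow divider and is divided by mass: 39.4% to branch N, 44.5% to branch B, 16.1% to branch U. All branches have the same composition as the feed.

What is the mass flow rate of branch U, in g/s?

15.76 g/s

Branch U flow = 0.161×97.9 = 15.762 g/s.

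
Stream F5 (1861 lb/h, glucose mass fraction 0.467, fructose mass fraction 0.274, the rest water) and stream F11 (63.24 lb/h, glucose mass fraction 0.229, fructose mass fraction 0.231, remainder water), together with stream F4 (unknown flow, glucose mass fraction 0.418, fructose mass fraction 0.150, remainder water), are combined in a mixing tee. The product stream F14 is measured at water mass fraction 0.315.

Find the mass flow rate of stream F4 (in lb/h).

769.1 lb/h

Let F4 be the unknown flow. Total out = 1924.2 + F4.
water balance: 516.15 + 0.432·F4 = 0.315·(1924.2 + F4)
(0.432 − 0.315)·F4 = 0.315×1924.2 − 516.15 = 89.987
F4 = 89.987 / 0.117 = 769.12 lb/h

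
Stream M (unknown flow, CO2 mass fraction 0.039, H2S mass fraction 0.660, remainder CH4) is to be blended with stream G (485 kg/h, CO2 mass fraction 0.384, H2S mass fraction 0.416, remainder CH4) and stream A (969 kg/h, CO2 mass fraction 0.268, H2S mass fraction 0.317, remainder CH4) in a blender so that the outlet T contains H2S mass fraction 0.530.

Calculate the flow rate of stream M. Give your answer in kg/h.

2013 kg/h

Let M be the unknown flow. Total out = 1454 + M.
H2S balance: 508.93 + 0.660·M = 0.530·(1454 + M)
(0.660 − 0.530)·M = 0.530×1454 − 508.93 = 261.69
M = 261.69 / 0.130 = 2013 kg/h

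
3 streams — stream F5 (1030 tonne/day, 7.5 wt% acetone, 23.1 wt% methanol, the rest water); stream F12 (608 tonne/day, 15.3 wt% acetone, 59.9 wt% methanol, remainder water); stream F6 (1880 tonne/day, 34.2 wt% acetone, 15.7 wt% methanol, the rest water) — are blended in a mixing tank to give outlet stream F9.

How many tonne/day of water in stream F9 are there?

1807 tonne/day

water out = water in = 1030×0.694 + 608×0.248 + 1880×0.501 = 1807.5 tonne/day.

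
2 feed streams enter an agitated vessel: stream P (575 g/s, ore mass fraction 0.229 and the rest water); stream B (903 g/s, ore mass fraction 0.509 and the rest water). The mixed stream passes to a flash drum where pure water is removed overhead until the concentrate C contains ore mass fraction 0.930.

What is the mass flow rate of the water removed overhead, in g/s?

ore entering = 575×0.229 + 903×0.509 = 591.3 g/s.
All ore reports to C, so C = 591.3/0.930 = 635.81 g/s.
Total feed = 1478 g/s; overhead = 1478 − 635.81 = 842.19 g/s.

842.2 g/s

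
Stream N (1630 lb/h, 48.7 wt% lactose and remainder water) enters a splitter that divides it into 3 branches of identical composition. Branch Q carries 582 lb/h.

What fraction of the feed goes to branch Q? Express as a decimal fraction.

Fraction to Q = 582/1630 = 0.3571.

0.357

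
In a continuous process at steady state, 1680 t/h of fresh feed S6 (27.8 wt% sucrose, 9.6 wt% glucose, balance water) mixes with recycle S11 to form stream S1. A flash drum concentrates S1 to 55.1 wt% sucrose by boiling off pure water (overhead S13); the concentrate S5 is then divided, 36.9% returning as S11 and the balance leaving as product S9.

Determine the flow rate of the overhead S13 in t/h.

832.4 t/h

Overall sucrose balance (none leaves overhead): sucrose in fresh feed = sucrose in product, i.e. 1680×0.278 = (1−0.369)·S5·0.551.
S5 = 467.04/(0.551×0.631) = 1343.3 t/h.
Recycle S11 = 0.369×1343.3 = 495.68 t/h.
Combined feed S1 = 1680 + 495.68 = 2175.7 t/h.
Overhead S13 = S1 − S5 = 2175.7 − 1343.3 = 832.38 t/h.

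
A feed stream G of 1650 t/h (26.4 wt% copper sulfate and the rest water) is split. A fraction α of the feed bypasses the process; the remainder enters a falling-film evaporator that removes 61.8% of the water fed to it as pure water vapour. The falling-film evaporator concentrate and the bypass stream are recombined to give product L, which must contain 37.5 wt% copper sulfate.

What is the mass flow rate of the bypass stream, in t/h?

All 1650×0.264 = 435.6 t/h of copper sulfate reaches L, so L = 435.6/0.375 = 1161.6 t/h and vapour = 488.4 t/h.
The evaporator receives (1−α)·1650 of feed at 0.736 water and removes 0.618 of that water:
0.618×0.736×(1−α)×1650 = 488.4
(1−α) = 488.4/750.5 = 0.6508;  α = 0.3492.
Bypass flow = 0.3492×1650 = 576.23 t/h.

576.2 t/h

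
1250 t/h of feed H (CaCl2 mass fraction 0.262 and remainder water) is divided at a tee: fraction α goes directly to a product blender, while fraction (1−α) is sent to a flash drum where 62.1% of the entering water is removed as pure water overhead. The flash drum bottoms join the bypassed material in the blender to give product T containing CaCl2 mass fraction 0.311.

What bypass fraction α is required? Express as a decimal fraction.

All 1250×0.262 = 327.5 t/h of CaCl2 reaches T, so T = 327.5/0.311 = 1053.1 t/h and vapour = 196.95 t/h.
The evaporator receives (1−α)·1250 of feed at 0.738 water and removes 0.621 of that water:
0.621×0.738×(1−α)×1250 = 196.95
(1−α) = 196.95/572.87 = 0.3438;  α = 0.6562.

0.656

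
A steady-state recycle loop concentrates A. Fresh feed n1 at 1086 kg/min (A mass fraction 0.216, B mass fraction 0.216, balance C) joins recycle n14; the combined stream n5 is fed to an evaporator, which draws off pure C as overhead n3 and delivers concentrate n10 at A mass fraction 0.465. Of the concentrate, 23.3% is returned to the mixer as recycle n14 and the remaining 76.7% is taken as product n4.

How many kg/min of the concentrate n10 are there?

Overall A balance (none leaves overhead): A in fresh feed = A in product, i.e. 1086×0.216 = (1−0.233)·n10·0.465.
n10 = 234.58/(0.465×0.767) = 657.71 kg/min.

657.7 kg/min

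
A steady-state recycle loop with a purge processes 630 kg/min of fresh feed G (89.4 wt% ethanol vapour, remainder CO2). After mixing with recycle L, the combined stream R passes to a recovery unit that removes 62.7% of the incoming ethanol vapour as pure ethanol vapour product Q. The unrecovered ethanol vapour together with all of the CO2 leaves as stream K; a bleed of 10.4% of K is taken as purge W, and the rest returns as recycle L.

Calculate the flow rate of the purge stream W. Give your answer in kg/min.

99.6 kg/min

CO2 enters only via G and leaves only via the purge: 630×0.106 = 0.104×(CO2 in K), and the recovery unit passes all CO2, so CO2 in R = CO2 in K = 642.12 kg/min.
ethanol vapour in R: m_A = 630×0.894 + (1−0.104)·(1−0.627)·m_A, so m_A = 563.22/0.6658 = 845.94 kg/min.
K = (1−0.627)×845.94 + 642.12 = 957.65 kg/min.
Purge W = 0.104×957.65 = 99.596 kg/min.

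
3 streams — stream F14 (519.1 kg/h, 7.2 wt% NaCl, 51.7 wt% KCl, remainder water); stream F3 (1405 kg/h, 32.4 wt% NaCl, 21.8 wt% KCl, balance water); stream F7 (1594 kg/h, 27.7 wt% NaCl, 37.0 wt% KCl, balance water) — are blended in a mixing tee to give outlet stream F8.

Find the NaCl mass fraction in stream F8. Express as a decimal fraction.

0.2655

Total flow out = 519.1 + 1405 + 1594 = 3518.1 kg/h.
NaCl in = 519.1×0.072 + 1405×0.324 + 1594×0.277 = 934.13 kg/h.
NaCl mass fraction in F8 = 934.13/3518.1 = 0.2655.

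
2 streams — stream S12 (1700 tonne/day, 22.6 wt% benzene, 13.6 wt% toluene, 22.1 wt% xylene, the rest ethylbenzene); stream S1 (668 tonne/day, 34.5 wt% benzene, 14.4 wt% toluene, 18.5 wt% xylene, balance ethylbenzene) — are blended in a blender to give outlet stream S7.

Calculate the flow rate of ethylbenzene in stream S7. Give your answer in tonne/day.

ethylbenzene out = ethylbenzene in = 1700×0.417 + 668×0.326 = 926.67 tonne/day.

926.7 tonne/day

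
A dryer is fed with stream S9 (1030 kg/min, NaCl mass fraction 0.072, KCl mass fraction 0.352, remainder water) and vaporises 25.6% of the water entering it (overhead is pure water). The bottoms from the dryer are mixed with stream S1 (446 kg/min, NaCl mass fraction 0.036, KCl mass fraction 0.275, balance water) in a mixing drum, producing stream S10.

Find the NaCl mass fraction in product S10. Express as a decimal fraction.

0.068

Vapour removed = 0.256×0.576×1030 = 151.88 kg/min; concentrate = 878.12 kg/min.
NaCl reaching the mixer = 74.16 (from concentrate) + 446×0.036 = 90.216 kg/min.
Product flow = 878.12 + 446 = 1324.1 kg/min; NaCl fraction = 0.068.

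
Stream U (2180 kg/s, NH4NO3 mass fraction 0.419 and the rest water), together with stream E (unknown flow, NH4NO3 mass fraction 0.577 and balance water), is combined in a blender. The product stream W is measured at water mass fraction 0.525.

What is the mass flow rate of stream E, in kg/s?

1197 kg/s

Let E be the unknown flow. Total out = 2180 + E.
water balance: 1266.6 + 0.423·E = 0.525·(2180 + E)
(0.423 − 0.525)·E = 0.525×2180 − 1266.6 = -122.08
E = -122.08 / -0.102 = 1196.9 kg/s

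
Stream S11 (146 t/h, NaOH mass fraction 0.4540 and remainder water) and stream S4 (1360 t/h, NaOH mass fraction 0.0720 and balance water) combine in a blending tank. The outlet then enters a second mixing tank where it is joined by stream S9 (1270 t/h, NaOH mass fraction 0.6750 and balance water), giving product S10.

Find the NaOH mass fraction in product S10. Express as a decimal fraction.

0.3680

Overall, product flow = 2776 t/h.
NaOH in = 146×0.454 + 1360×0.072 + 1270×0.675 = 1021.5 t/h.
NaOH fraction in S10 = 0.3680.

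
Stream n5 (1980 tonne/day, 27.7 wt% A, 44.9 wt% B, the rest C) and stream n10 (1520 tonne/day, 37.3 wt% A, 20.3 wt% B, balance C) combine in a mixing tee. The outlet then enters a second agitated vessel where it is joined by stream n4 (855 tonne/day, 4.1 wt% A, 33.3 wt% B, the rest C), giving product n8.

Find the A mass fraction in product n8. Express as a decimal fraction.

Overall, product flow = 4355 tonne/day.
A in = 1980×0.277 + 1520×0.373 + 855×0.041 = 1150.5 tonne/day.
A fraction in n8 = 0.264.

0.264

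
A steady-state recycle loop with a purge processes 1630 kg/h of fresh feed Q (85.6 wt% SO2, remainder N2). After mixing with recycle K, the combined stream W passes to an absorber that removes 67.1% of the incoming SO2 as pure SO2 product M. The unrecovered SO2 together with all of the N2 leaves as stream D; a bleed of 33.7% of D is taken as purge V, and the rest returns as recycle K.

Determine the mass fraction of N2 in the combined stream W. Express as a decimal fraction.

N2 enters only via Q and leaves only via the purge: 1630×0.144 = 0.337×(N2 in D), and the absorber passes all N2, so N2 in W = N2 in D = 696.5 kg/h.
SO2 in W: m_A = 1630×0.856 + (1−0.337)·(1−0.671)·m_A, so m_A = 1395.3/0.7819 = 1784.5 kg/h.
W = 1784.5 + 696.5 = 2481 kg/h.
N2 fraction in W = 696.5/2481 = 0.281.

0.281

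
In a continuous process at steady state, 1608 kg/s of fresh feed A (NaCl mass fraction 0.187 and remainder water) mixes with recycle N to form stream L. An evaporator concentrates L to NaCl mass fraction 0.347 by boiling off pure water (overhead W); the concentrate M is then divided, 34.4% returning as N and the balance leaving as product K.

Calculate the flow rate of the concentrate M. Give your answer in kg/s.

1321 kg/s

Overall NaCl balance (none leaves overhead): NaCl in fresh feed = NaCl in product, i.e. 1608×0.187 = (1−0.344)·M·0.347.
M = 300.7/(0.347×0.656) = 1321 kg/s.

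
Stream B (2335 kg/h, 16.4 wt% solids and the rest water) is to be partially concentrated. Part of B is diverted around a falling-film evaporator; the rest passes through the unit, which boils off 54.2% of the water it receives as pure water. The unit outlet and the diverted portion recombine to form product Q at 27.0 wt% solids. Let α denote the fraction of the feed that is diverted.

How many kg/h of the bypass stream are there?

All 2335×0.164 = 382.94 kg/h of solids reaches Q, so Q = 382.94/0.270 = 1418.3 kg/h and vapour = 916.7 kg/h.
The evaporator receives (1−α)·2335 of feed at 0.836 water and removes 0.542 of that water:
0.542×0.836×(1−α)×2335 = 916.7
(1−α) = 916.7/1058 = 0.8664;  α = 0.1336.
Bypass flow = 0.1336×2335 = 311.87 kg/h.

311.9 kg/h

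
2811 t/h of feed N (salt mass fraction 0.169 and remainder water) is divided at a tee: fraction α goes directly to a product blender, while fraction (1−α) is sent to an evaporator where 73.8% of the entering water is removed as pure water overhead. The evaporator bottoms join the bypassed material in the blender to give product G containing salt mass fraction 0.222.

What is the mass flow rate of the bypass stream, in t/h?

All 2811×0.169 = 475.06 t/h of salt reaches G, so G = 475.06/0.222 = 2139.9 t/h and vapour = 671.09 t/h.
The evaporator receives (1−α)·2811 of feed at 0.831 water and removes 0.738 of that water:
0.738×0.831×(1−α)×2811 = 671.09
(1−α) = 671.09/1723.9 = 0.3893;  α = 0.6107.
Bypass flow = 0.6107×2811 = 1716.7 t/h.

1717 t/h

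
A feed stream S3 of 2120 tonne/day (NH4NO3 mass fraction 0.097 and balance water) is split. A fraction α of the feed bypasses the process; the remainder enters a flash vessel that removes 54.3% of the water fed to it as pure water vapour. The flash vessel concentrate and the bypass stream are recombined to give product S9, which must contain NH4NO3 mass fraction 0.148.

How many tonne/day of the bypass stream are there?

All 2120×0.097 = 205.64 tonne/day of NH4NO3 reaches S9, so S9 = 205.64/0.148 = 1389.5 tonne/day and vapour = 730.54 tonne/day.
The evaporator receives (1−α)·2120 of feed at 0.903 water and removes 0.543 of that water:
0.543×0.903×(1−α)×2120 = 730.54
(1−α) = 730.54/1039.5 = 0.7028;  α = 0.2972.
Bypass flow = 0.2972×2120 = 630.1 tonne/day.

630.1 tonne/day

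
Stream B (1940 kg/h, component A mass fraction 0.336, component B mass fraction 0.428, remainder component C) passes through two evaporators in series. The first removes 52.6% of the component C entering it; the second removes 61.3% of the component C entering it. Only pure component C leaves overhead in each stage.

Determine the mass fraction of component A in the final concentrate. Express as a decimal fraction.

0.416

component C in feed = 1940×0.236 = 457.84 kg/h.
After stage 1: component C left = (1−0.526)×457.84 = 217.02; stream total = 1699.2 kg/h.
After stage 2: component C left = (1−0.613)×217.02 = 83.985; final concentrate = 1566.1 kg/h.
component A fraction = 651.84/1566.1 = 0.416.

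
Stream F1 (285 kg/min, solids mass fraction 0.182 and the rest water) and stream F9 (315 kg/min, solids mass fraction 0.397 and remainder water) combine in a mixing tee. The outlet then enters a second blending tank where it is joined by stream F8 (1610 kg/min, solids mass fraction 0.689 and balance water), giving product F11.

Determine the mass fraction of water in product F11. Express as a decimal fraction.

0.418

Overall, product flow = 2210 kg/min.
water in = 285×0.818 + 315×0.603 + 1610×0.311 = 923.78 kg/min.
water fraction in F11 = 0.418.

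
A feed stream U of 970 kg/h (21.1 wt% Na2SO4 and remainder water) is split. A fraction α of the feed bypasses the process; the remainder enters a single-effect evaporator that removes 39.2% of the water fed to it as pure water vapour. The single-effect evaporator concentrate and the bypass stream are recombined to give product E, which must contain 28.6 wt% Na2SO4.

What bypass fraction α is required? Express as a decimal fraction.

0.152

All 970×0.211 = 204.67 kg/h of Na2SO4 reaches E, so E = 204.67/0.286 = 715.63 kg/h and vapour = 254.37 kg/h.
The evaporator receives (1−α)·970 of feed at 0.789 water and removes 0.392 of that water:
0.392×0.789×(1−α)×970 = 254.37
(1−α) = 254.37/300.01 = 0.8479;  α = 0.1521.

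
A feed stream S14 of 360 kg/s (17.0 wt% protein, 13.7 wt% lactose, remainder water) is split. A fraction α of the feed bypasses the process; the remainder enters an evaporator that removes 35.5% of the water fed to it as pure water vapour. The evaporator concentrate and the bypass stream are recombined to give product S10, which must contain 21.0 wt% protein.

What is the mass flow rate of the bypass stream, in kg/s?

All 360×0.170 = 61.2 kg/s of protein reaches S10, so S10 = 61.2/0.210 = 291.43 kg/s and vapour = 68.571 kg/s.
The evaporator receives (1−α)·360 of feed at 0.693 water and removes 0.355 of that water:
0.355×0.693×(1−α)×360 = 68.571
(1−α) = 68.571/88.565 = 0.7742;  α = 0.2258.
Bypass flow = 0.2258×360 = 81.271 kg/s.

81.27 kg/s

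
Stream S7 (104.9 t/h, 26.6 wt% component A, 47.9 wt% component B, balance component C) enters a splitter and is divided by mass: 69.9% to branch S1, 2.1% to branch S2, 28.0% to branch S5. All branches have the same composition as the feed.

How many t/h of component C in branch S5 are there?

Branch S5 total = 0.280×104.9 = 29.372 t/h.
component C in S5 = 0.255×29.372 = 7.4899 t/h.

7.49 t/h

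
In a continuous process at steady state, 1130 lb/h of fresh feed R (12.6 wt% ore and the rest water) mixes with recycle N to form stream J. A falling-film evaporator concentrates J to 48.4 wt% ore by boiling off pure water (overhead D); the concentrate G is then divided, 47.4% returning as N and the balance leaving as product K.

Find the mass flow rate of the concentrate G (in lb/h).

559.3 lb/h

Overall ore balance (none leaves overhead): ore in fresh feed = ore in product, i.e. 1130×0.126 = (1−0.474)·G·0.484.
G = 142.38/(0.484×0.526) = 559.27 lb/h.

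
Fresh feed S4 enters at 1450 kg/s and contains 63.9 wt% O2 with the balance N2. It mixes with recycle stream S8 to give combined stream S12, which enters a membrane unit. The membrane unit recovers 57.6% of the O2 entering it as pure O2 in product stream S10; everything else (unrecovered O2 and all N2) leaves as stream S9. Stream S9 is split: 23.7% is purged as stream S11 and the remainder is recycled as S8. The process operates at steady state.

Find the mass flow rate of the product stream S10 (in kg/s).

O2 in S12: m_A = 1450×0.639 + (1−0.237)·(1−0.576)·m_A, so m_A = 926.55/0.6765 = 1369.6 kg/s.
Product S10 = 0.576×1369.6 = 788.92 kg/s.

788.9 kg/s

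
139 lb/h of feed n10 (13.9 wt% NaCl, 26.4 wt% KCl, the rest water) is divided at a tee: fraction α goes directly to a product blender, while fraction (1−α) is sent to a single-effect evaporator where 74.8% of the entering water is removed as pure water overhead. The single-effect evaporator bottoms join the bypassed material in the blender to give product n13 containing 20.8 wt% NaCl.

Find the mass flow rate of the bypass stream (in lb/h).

All 139×0.139 = 19.321 lb/h of NaCl reaches n13, so n13 = 19.321/0.208 = 92.889 lb/h and vapour = 46.111 lb/h.
The evaporator receives (1−α)·139 of feed at 0.597 water and removes 0.748 of that water:
0.748×0.597×(1−α)×139 = 46.111
(1−α) = 46.111/62.071 = 0.7429;  α = 0.2571.
Bypass flow = 0.2571×139 = 35.742 lb/h.

35.74 lb/h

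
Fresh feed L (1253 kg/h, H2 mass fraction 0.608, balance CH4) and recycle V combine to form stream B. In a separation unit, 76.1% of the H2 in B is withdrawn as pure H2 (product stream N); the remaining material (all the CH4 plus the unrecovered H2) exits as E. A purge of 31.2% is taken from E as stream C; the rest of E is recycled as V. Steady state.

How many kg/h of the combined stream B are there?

2486 kg/h

CH4 enters only via L and leaves only via the purge: 1253×0.392 = 0.312×(CH4 in E), and the separation unit passes all CH4, so CH4 in B = CH4 in E = 1574.3 kg/h.
H2 in B: m_A = 1253×0.608 + (1−0.312)·(1−0.761)·m_A, so m_A = 761.82/0.8356 = 911.74 kg/h.
B = 911.74 + 1574.3 = 2486 kg/h.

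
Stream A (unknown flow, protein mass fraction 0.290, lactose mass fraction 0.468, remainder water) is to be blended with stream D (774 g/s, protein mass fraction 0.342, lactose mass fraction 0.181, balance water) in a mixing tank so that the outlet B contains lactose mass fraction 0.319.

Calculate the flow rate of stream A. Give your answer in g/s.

Let A be the unknown flow. Total out = 774 + A.
lactose balance: 140.09 + 0.468·A = 0.319·(774 + A)
(0.468 − 0.319)·A = 0.319×774 − 140.09 = 106.81
A = 106.81 / 0.149 = 716.86 g/s

716.9 g/s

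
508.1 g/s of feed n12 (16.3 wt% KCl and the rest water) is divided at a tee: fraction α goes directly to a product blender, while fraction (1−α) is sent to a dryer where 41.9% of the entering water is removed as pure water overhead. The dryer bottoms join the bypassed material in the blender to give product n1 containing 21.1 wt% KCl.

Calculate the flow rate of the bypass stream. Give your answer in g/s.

178.5 g/s

All 508.1×0.163 = 82.82 g/s of KCl reaches n1, so n1 = 82.82/0.211 = 392.51 g/s and vapour = 115.59 g/s.
The evaporator receives (1−α)·508.1 of feed at 0.837 water and removes 0.419 of that water:
0.419×0.837×(1−α)×508.1 = 115.59
(1−α) = 115.59/178.19 = 0.6487;  α = 0.3513.
Bypass flow = 0.3513×508.1 = 178.51 g/s.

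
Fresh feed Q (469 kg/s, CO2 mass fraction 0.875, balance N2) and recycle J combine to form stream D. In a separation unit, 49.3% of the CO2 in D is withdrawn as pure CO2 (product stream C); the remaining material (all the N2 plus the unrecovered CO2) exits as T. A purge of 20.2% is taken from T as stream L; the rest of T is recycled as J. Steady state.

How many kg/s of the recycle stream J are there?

N2 enters only via Q and leaves only via the purge: 469×0.125 = 0.202×(N2 in T), and the separation unit passes all N2, so N2 in D = N2 in T = 290.22 kg/s.
CO2 in D: m_A = 469×0.875 + (1−0.202)·(1−0.493)·m_A, so m_A = 410.38/0.5954 = 689.23 kg/s.
T = (1−0.493)×689.23 + 290.22 = 639.66 kg/s.
Recycle J = (1−0.202)×639.66 = 510.45 kg/s.

510.4 kg/s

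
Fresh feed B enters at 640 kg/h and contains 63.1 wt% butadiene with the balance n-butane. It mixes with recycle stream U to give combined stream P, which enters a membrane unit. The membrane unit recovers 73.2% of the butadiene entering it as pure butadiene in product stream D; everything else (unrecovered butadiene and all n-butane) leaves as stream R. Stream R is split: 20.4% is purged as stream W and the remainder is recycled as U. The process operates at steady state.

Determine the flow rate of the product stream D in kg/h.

375.8 kg/h

butadiene in P: m_A = 640×0.631 + (1−0.204)·(1−0.732)·m_A, so m_A = 403.84/0.7867 = 513.35 kg/h.
Product D = 0.732×513.35 = 375.77 kg/h.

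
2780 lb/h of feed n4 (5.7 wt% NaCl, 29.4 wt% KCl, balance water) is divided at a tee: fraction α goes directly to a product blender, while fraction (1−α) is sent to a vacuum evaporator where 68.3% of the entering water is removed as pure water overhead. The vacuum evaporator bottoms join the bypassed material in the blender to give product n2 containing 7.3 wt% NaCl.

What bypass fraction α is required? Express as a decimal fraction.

0.506

All 2780×0.057 = 158.46 lb/h of NaCl reaches n2, so n2 = 158.46/0.073 = 2170.7 lb/h and vapour = 609.32 lb/h.
The evaporator receives (1−α)·2780 of feed at 0.649 water and removes 0.683 of that water:
0.683×0.649×(1−α)×2780 = 609.32
(1−α) = 609.32/1232.3 = 0.4945;  α = 0.5055.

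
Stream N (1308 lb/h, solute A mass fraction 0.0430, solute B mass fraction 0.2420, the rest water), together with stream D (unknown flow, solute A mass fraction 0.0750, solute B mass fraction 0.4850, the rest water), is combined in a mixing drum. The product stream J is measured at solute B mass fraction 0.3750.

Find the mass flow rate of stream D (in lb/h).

Let D be the unknown flow. Total out = 1308 + D.
solute B balance: 316.54 + 0.485·D = 0.375·(1308 + D)
(0.485 − 0.375)·D = 0.375×1308 − 316.54 = 173.96
D = 173.96 / 0.110 = 1581.5 lb/h

1581 lb/h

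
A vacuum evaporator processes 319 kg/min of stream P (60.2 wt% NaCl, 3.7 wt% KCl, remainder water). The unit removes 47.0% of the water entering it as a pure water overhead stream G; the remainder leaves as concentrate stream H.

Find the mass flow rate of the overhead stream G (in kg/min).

water entering = 319×0.361 = 115.16 kg/min; overhead removed = 0.470×115.16 = 54.125 kg/min.

54.12 kg/min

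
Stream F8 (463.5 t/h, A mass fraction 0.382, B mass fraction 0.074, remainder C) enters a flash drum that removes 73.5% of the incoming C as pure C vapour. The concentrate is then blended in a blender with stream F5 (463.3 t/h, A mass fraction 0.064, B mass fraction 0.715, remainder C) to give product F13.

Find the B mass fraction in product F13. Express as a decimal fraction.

Vapour removed = 0.735×0.544×463.5 = 185.33 t/h; concentrate = 278.17 t/h.
B reaching the mixer = 34.299 (from concentrate) + 463.3×0.715 = 365.56 t/h.
Product flow = 278.17 + 463.3 = 741.47 t/h; B fraction = 0.493.

0.493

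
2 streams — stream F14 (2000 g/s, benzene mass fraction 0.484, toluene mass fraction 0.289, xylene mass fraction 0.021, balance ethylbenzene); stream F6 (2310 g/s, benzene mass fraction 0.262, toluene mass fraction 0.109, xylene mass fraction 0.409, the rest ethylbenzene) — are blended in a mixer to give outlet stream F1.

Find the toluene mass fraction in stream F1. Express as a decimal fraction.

0.193

Total flow out = 2000 + 2310 = 4310 g/s.
toluene in = 2000×0.289 + 2310×0.109 = 829.79 g/s.
toluene mass fraction in F1 = 829.79/4310 = 0.193.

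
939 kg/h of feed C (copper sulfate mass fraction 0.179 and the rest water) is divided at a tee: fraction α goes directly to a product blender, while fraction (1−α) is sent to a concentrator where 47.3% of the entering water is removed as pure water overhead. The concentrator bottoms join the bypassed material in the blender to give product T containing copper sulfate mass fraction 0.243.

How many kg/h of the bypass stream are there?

All 939×0.179 = 168.08 kg/h of copper sulfate reaches T, so T = 168.08/0.243 = 691.69 kg/h and vapour = 247.31 kg/h.
The evaporator receives (1−α)·939 of feed at 0.821 water and removes 0.473 of that water:
0.473×0.821×(1−α)×939 = 247.31
(1−α) = 247.31/364.64 = 0.6782;  α = 0.3218.
Bypass flow = 0.3218×939 = 302.15 kg/h.

302.2 kg/h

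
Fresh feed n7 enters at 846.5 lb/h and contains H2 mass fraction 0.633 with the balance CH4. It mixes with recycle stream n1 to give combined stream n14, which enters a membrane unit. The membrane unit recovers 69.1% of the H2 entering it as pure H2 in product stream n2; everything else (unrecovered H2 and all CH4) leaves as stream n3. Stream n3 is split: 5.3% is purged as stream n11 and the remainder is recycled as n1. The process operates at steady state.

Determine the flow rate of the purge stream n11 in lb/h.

CH4 enters only via n7 and leaves only via the purge: 846.5×0.367 = 0.053×(CH4 in n3), and the membrane unit passes all CH4, so CH4 in n14 = CH4 in n3 = 5861.6 lb/h.
H2 in n14: m_A = 846.5×0.633 + (1−0.053)·(1−0.691)·m_A, so m_A = 535.83/0.7074 = 757.49 lb/h.
n3 = (1−0.691)×757.49 + 5861.6 = 6095.7 lb/h.
Purge n11 = 0.053×6095.7 = 323.07 lb/h.

323.1 lb/h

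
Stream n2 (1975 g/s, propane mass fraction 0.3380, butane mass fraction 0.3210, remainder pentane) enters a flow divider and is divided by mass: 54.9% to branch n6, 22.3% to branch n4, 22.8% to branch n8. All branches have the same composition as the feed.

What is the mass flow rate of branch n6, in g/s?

1084 g/s

Branch n6 flow = 0.549×1975 = 1084.3 g/s.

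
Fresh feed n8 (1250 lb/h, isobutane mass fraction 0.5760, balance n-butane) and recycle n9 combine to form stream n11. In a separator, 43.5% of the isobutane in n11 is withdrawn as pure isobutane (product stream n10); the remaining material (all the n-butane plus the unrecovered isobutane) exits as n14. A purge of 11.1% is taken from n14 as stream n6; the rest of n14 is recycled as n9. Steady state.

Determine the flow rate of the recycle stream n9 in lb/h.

n-butane enters only via n8 and leaves only via the purge: 1250×0.424 = 0.111×(n-butane in n14), and the separator passes all n-butane, so n-butane in n11 = n-butane in n14 = 4774.8 lb/h.
isobutane in n11: m_A = 1250×0.576 + (1−0.111)·(1−0.435)·m_A, so m_A = 720/0.4977 = 1446.6 lb/h.
n14 = (1−0.435)×1446.6 + 4774.8 = 5592.1 lb/h.
Recycle n9 = (1−0.111)×5592.1 = 4971.4 lb/h.

4971 lb/h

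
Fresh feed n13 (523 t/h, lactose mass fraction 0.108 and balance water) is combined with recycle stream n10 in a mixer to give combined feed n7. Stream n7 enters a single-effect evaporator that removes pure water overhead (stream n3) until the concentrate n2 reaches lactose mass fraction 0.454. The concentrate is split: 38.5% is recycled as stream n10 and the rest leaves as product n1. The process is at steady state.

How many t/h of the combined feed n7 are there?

600.9 t/h

Overall lactose balance (none leaves overhead): lactose in fresh feed = lactose in product, i.e. 523×0.108 = (1−0.385)·n2·0.454.
n2 = 56.484/(0.454×0.615) = 202.3 t/h.
Recycle n10 = 0.385×202.3 = 77.885 t/h.
Combined feed n7 = 523 + 77.885 = 600.89 t/h.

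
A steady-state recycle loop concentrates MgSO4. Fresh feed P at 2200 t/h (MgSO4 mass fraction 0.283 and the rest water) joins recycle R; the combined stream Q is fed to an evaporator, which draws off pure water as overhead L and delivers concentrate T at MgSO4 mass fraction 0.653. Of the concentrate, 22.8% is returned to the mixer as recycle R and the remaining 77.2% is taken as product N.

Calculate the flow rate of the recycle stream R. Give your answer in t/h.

Overall MgSO4 balance (none leaves overhead): MgSO4 in fresh feed = MgSO4 in product, i.e. 2200×0.283 = (1−0.228)·T·0.653.
T = 622.6/(0.653×0.772) = 1235 t/h.
Recycle R = 0.228×1235 = 281.59 t/h.

281.6 t/h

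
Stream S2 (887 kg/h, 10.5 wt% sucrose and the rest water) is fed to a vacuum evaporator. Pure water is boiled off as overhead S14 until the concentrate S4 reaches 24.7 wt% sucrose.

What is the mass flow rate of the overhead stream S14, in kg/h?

509.9 kg/h

sucrose is conserved: 887×0.105 = 93.135 kg/h all reports to the concentrate.
Concentrate = 93.135/(target fraction) = 377.06 kg/h.
Overhead = 887 − 377.06 = 509.94 kg/h.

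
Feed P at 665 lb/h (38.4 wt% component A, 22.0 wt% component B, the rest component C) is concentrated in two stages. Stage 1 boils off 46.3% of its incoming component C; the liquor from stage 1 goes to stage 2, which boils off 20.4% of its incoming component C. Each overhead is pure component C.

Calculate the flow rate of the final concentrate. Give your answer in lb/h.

514.2 lb/h

component C in feed = 665×0.396 = 263.34 lb/h.
After stage 1: component C left = (1−0.463)×263.34 = 141.41; stream total = 543.07 lb/h.
After stage 2: component C left = (1−0.204)×141.41 = 112.57; final concentrate = 514.23 lb/h.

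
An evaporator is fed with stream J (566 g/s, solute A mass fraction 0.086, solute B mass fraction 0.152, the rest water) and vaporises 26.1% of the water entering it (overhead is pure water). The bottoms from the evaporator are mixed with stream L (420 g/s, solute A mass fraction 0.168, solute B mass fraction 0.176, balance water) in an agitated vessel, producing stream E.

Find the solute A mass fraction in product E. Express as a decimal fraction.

Vapour removed = 0.261×0.762×566 = 112.57 g/s; concentrate = 453.43 g/s.
solute A reaching the mixer = 48.676 (from concentrate) + 420×0.168 = 119.24 g/s.
Product flow = 453.43 + 420 = 873.43 g/s; solute A fraction = 0.137.

0.137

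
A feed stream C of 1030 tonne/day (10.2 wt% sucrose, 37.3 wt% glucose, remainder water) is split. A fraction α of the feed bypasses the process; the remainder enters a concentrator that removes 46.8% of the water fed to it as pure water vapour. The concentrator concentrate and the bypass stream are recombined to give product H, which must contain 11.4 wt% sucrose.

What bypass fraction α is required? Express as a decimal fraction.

0.572

All 1030×0.102 = 105.06 tonne/day of sucrose reaches H, so H = 105.06/0.114 = 921.58 tonne/day and vapour = 108.42 tonne/day.
The evaporator receives (1−α)·1030 of feed at 0.525 water and removes 0.468 of that water:
0.468×0.525×(1−α)×1030 = 108.42
(1−α) = 108.42/253.07 = 0.4284;  α = 0.5716.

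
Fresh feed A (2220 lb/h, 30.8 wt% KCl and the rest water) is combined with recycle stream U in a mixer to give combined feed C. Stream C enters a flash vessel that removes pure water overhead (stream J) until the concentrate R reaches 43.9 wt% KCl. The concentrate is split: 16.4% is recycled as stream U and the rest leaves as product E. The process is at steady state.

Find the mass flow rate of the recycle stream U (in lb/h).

305.5 lb/h

Overall KCl balance (none leaves overhead): KCl in fresh feed = KCl in product, i.e. 2220×0.308 = (1−0.164)·R·0.439.
R = 683.76/(0.439×0.836) = 1863.1 lb/h.
Recycle U = 0.164×1863.1 = 305.55 lb/h.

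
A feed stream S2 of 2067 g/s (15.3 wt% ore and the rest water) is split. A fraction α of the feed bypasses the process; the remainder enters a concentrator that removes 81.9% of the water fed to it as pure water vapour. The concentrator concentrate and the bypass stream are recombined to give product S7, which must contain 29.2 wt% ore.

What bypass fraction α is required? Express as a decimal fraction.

All 2067×0.153 = 316.25 g/s of ore reaches S7, so S7 = 316.25/0.292 = 1083.1 g/s and vapour = 983.95 g/s.
The evaporator receives (1−α)·2067 of feed at 0.847 water and removes 0.819 of that water:
0.819×0.847×(1−α)×2067 = 983.95
(1−α) = 983.95/1433.9 = 0.6862;  α = 0.3138.

0.314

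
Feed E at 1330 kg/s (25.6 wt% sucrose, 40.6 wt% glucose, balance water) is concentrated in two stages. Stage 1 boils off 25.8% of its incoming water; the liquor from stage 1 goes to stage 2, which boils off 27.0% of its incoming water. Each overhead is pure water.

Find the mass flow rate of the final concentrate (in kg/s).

1124 kg/s

water in feed = 1330×0.338 = 449.54 kg/s.
After stage 1: water left = (1−0.258)×449.54 = 333.56; stream total = 1214 kg/s.
After stage 2: water left = (1−0.270)×333.56 = 243.5; final concentrate = 1124 kg/s.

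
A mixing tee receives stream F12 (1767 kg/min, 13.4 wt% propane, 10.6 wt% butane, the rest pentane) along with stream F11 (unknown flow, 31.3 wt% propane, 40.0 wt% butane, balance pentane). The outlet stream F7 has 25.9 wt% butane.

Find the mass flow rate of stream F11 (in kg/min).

Let F11 be the unknown flow. Total out = 1767 + F11.
butane balance: 187.3 + 0.400·F11 = 0.259·(1767 + F11)
(0.400 − 0.259)·F11 = 0.259×1767 − 187.3 = 270.35
F11 = 270.35 / 0.141 = 1917.4 kg/min

1917 kg/min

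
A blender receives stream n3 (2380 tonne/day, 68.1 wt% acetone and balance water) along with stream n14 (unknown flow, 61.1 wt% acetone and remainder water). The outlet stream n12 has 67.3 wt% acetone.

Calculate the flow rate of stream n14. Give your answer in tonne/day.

Let n14 be the unknown flow. Total out = 2380 + n14.
acetone balance: 1620.8 + 0.611·n14 = 0.673·(2380 + n14)
(0.611 − 0.673)·n14 = 0.673×2380 − 1620.8 = -19.04
n14 = -19.04 / -0.062 = 307.1 tonne/day

307.1 tonne/day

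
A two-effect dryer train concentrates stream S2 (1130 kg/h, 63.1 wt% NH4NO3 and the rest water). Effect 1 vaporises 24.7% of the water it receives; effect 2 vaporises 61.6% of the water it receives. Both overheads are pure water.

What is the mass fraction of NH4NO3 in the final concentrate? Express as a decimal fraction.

0.8554

water in feed = 1130×0.369 = 416.97 kg/h.
After stage 1: water left = (1−0.247)×416.97 = 313.98; stream total = 1027 kg/h.
After stage 2: water left = (1−0.616)×313.98 = 120.57; final concentrate = 833.6 kg/h.
NH4NO3 fraction = 713.03/833.6 = 0.8554.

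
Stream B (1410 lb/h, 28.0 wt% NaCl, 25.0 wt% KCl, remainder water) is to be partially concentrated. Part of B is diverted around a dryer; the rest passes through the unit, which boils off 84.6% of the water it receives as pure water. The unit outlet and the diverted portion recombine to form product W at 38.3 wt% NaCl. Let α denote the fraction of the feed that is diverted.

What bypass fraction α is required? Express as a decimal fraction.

All 1410×0.280 = 394.8 lb/h of NaCl reaches W, so W = 394.8/0.383 = 1030.8 lb/h and vapour = 379.19 lb/h.
The evaporator receives (1−α)·1410 of feed at 0.470 water and removes 0.846 of that water:
0.846×0.470×(1−α)×1410 = 379.19
(1−α) = 379.19/560.64 = 0.6763;  α = 0.3237.

0.324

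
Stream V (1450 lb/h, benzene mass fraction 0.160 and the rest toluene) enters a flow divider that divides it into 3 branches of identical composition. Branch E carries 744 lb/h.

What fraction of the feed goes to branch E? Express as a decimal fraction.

Fraction to E = 744/1450 = 0.5131.

0.513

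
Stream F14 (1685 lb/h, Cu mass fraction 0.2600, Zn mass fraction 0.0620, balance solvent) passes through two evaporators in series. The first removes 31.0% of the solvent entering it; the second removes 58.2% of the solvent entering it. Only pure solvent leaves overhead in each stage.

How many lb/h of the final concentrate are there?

872.1 lb/h

solvent in feed = 1685×0.678 = 1142.4 lb/h.
After stage 1: solvent left = (1−0.310)×1142.4 = 788.28; stream total = 1330.8 lb/h.
After stage 2: solvent left = (1−0.582)×788.28 = 329.5; final concentrate = 872.07 lb/h.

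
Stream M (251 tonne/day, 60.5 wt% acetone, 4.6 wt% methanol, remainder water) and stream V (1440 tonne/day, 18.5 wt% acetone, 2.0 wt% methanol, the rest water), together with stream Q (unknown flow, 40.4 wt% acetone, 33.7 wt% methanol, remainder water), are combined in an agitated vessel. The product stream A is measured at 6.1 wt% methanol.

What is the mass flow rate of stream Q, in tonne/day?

227.6 tonne/day

Let Q be the unknown flow. Total out = 1691 + Q.
methanol balance: 40.346 + 0.337·Q = 0.061·(1691 + Q)
(0.337 − 0.061)·Q = 0.061×1691 − 40.346 = 62.805
Q = 62.805 / 0.276 = 227.55 tonne/day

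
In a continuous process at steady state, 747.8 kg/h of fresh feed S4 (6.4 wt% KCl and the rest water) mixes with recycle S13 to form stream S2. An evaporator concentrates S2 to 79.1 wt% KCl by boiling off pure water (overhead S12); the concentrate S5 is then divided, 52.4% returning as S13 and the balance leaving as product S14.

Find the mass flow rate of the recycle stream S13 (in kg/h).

Overall KCl balance (none leaves overhead): KCl in fresh feed = KCl in product, i.e. 747.8×0.064 = (1−0.524)·S5·0.791.
S5 = 47.859/(0.791×0.476) = 127.11 kg/h.
Recycle S13 = 0.524×127.11 = 66.606 kg/h.

66.61 kg/h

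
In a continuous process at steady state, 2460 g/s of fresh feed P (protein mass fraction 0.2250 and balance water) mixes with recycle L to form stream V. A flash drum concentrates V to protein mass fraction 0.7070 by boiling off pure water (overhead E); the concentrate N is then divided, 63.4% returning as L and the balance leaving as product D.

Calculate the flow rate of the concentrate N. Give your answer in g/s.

Overall protein balance (none leaves overhead): protein in fresh feed = protein in product, i.e. 2460×0.225 = (1−0.634)·N·0.707.
N = 553.5/(0.707×0.366) = 2139 g/s.

2139 g/s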